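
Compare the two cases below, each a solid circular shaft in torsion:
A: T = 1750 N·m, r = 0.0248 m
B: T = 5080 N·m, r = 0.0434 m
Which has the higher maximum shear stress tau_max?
Model: a solid circular shaft in torsion, so tau_max = (2·T) / (π·r^3) (SI units).
  A: tau_max = (2 × 1750) / (π × 0.0248^3) = 7.304 × 10⁷ Pa = 73.04 MPa
  B: tau_max = (2 × 5080) / (π × 0.0434^3) = 3.956 × 10⁷ Pa = 39.56 MPa
73.04 MPa > 39.56 MPa, so A is larger.
Final answer: A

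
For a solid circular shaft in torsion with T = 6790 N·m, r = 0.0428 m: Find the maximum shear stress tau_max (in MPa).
Model: a solid circular shaft in torsion, so tau_max = (2·T) / (π·r^3).
Substitute:
  tau_max = (2 × 6790) / (π × 0.0428^3)
  tau_max = 5.513 × 10⁷ Pa
Convert: tau_max = 5.513 × 10⁷ Pa = 55.13 MPa
Final answer: tau_max = 55.13 MPa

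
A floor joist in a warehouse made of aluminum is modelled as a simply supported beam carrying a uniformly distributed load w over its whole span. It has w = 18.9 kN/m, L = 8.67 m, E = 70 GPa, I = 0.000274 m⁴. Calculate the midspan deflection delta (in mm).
Model: a simply supported beam carrying a uniformly distributed load w over its whole span, so delta = (5·w·L^4) / (384·E·I).
Convert to SI units:
  w = 18.9 kN/m = 18900 N/m
  E = 70 GPa = 7 × 10¹⁰ Pa
Substitute:
  delta = (5 × 18900 × 8.67^4) / (384 × (7 × 10¹⁰) × 0.000274)
  delta = 0.0725 m
Convert: delta = 0.0725 m = 72.5 mm
Final answer: delta = 72.5 mm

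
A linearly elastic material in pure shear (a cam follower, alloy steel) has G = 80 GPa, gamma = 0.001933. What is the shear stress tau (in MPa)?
Model: a linearly elastic material in pure shear, so tau = G·gamma.
Convert to SI units:
  G = 80 GPa = 8 × 10¹⁰ Pa
Substitute:
  tau = (8 × 10¹⁰) × 0.001933
  tau = 1.546 × 10⁸ Pa
Convert: tau = 1.546 × 10⁸ Pa = 154.6 MPa
Final answer: tau = 154.6 MPa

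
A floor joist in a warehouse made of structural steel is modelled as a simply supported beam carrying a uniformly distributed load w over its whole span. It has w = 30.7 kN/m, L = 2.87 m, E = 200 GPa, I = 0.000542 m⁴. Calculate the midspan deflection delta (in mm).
Model: a simply supported beam carrying a uniformly distributed load w over its whole span, so delta = (5·w·L^4) / (384·E·I).
Convert to SI units:
  w = 30.7 kN/m = 30700 N/m
  E = 200 GPa = 2 × 10¹¹ Pa
Substitute:
  delta = (5 × 30700 × 2.87^4) / (384 × (2 × 10¹¹) × 0.000542)
  delta = 0.0002502 m
Convert: delta = 0.0002502 m = 0.2502 mm
Final answer: delta = 0.2502 mm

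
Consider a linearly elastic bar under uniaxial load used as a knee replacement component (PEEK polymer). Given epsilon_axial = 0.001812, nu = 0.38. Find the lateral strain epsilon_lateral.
Model: a linearly elastic bar under uniaxial load, so epsilon_lateral = -nu·epsilon_axial.
Substitute:
  epsilon_lateral = -(0.38 × 0.001812)
  epsilon_lateral = -0.0006886
Final answer: epsilon_lateral = -0.0006886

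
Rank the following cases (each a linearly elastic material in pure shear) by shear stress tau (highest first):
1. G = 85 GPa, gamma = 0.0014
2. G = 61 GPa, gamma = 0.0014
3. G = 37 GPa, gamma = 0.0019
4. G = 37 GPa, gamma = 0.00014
Model: a linearly elastic material in pure shear, so tau = G·gamma (SI units).
  Case 1: tau = (8.5 × 10¹⁰) × 0.0014 = 1.19 × 10⁸ Pa = 119 MPa
  Case 2: tau = (6.1 × 10¹⁰) × 0.0014 = 8.54 × 10⁷ Pa = 85.4 MPa
  Case 3: tau = (3.7 × 10¹⁰) × 0.0019 = 7.03 × 10⁷ Pa = 70.3 MPa
  Case 4: tau = (3.7 × 10¹⁰) × 0.00014 = 5.18 × 10⁶ Pa = 5.18 MPa
Ordering: 119 MPa (case 1) > 85.4 MPa (case 2) > 70.3 MPa (case 3) > 5.18 MPa (case 4)
Final answer: 1, 2, 3, 4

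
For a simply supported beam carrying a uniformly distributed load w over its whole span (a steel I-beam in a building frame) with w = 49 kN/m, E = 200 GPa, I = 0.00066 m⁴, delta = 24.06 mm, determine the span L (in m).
Model: a simply supported beam carrying a uniformly distributed load w over its whole span, so delta = (5·w·L^4) / (384·E·I).
Solve for L: L = ((384·delta·E·I) / (5·w))^(1/4).
Convert to SI units:
  w = 49 kN/m = 49000 N/m
  E = 200 GPa = 2 × 10¹¹ Pa
  delta = 24.06 mm = 0.02406 m
Substitute:
  L = ((384 × 0.02406 × (2 × 10¹¹) × 0.00066) / (5 × 49000))^(1/4)
  L = 8.4 m
Final answer: L = 8.4 m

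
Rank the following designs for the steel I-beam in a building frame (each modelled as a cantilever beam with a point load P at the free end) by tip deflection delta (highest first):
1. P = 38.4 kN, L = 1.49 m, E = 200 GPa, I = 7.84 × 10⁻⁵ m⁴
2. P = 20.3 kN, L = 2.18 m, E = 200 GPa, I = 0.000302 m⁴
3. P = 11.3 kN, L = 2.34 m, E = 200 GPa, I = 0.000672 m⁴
Model: a cantilever beam with a point load P at the free end, so delta = (P·L^3) / (3·E·I) (SI units).
  Case 1: delta = (38400 × 1.49^3) / (3 × (2 × 10¹¹) × (7.84 × 10⁻⁵)) = 0.0027 m = 2.7 mm
  Case 2: delta = (20300 × 2.18^3) / (3 × (2 × 10¹¹) × 0.000302) = 0.001161 m = 1.161 mm
  Case 3: delta = (11300 × 2.34^3) / (3 × (2 × 10¹¹) × 0.000672) = 0.0003591 m = 0.3591 mm
Ordering: 2.7 mm (case 1) > 1.161 mm (case 2) > 0.3591 mm (case 3)
Final answer: 1, 2, 3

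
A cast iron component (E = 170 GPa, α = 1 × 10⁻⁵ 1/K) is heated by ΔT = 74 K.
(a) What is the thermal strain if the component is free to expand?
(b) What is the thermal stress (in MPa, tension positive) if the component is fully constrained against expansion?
(a) Free thermal strain ε_th = α·ΔT = (1 × 10⁻⁵) × 74 = 0.00074
(b) Fully constrained, the expansion is suppressed, so σ = -E·α·ΔT. Convert E = 170 GPa = 1.7 × 10¹¹ Pa.
  σ = -(1.7 × 10¹¹) × (1 × 10⁻⁵) × 74 = -1.258 × 10⁸ Pa = -125.8 MPa (compressive)
Final answer: (a) ε_th = 0.00074, (b) σ = -125.8 MPa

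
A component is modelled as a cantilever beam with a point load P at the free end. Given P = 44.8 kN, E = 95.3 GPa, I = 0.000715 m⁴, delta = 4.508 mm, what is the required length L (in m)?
Model: a cantilever beam with a point load P at the free end, so delta = (P·L^3) / (3·E·I).
Solve for L: L = ((3·delta·E·I) / P)^(1/3).
Convert to SI units:
  P = 44.8 kN = 44800 N
  E = 95.3 GPa = 9.53 × 10¹⁰ Pa
  delta = 4.508 mm = 0.004508 m
Substitute:
  L = ((3 × 0.004508 × (9.53 × 10¹⁰) × 0.000715) / 44800)^(1/3)
  L = 2.74 m
Final answer: L = 2.74 m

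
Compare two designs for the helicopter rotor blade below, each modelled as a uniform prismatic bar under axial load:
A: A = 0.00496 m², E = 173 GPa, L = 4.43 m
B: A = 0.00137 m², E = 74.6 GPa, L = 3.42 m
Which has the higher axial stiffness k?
Model: a uniform prismatic bar under axial load, so k = (A·E) / L (SI units).
  A: k = (0.00496 × (1.73 × 10¹¹)) / 4.43 = 1.937 × 10⁸ N/m = 193.7 MN/m
  B: k = (0.00137 × (7.46 × 10¹⁰)) / 3.42 = 2.988 × 10⁷ N/m = 29.88 MN/m
193.7 MN/m > 29.88 MN/m, so A is larger.
Final answer: A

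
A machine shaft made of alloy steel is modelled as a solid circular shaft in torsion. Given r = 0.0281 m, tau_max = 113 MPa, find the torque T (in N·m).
Model: a solid circular shaft in torsion, so tau_max = (2·T) / (π·r^3).
Solve for T: T = (π·tau_max·r^3) / 2.
Convert to SI units:
  tau_max = 113 MPa = 1.13 × 10⁸ Pa
Substitute:
  T = (π × (1.13 × 10⁸) × 0.0281^3) / 2
  T = 3938 N·m
Final answer: T = 3938 N·m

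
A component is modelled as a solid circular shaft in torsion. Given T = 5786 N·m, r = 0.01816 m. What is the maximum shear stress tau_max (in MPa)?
Model: a solid circular shaft in torsion, so tau_max = (2·T) / (π·r^3).
Substitute:
  tau_max = (2 × 5786) / (π × 0.01816^3)
  tau_max = 6.151 × 10⁸ Pa
Convert: tau_max = 6.151 × 10⁸ Pa = 615.1 MPa
Final answer: tau_max = 615.1 MPa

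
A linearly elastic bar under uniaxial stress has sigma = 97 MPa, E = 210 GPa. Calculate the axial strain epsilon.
Model: a linearly elastic bar under uniaxial stress, so epsilon = sigma / E.
Convert to SI units:
  sigma = 97 MPa = 9.7 × 10⁷ Pa
  E = 210 GPa = 2.1 × 10¹¹ Pa
Substitute:
  epsilon = (9.7 × 10⁷) / (2.1 × 10¹¹)
  epsilon = 0.0004619
Final answer: epsilon = 0.0004619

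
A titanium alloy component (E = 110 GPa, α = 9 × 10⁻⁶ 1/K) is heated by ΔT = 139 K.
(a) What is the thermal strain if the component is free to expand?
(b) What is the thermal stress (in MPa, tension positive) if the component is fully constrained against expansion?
(a) Free thermal strain ε_th = α·ΔT = (9 × 10⁻⁶) × 139 = 0.001251
(b) Fully constrained, the expansion is suppressed, so σ = -E·α·ΔT. Convert E = 110 GPa = 1.1 × 10¹¹ Pa.
  σ = -(1.1 × 10¹¹) × (9 × 10⁻⁶) × 139 = -1.376 × 10⁸ Pa = -137.6 MPa (compressive)
Final answer: (a) ε_th = 0.001251, (b) σ = -137.6 MPa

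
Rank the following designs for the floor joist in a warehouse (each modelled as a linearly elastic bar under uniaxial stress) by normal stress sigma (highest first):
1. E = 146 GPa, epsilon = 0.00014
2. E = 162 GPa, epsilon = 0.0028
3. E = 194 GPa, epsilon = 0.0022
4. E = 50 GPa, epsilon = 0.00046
Model: a linearly elastic bar under uniaxial stress, so sigma = E·epsilon (SI units).
  Case 1: sigma = (1.46 × 10¹¹) × 0.00014 = 2.044 × 10⁷ Pa = 20.44 MPa
  Case 2: sigma = (1.62 × 10¹¹) × 0.0028 = 4.536 × 10⁸ Pa = 453.6 MPa
  Case 3: sigma = (1.94 × 10¹¹) × 0.0022 = 4.268 × 10⁸ Pa = 426.8 MPa
  Case 4: sigma = (5 × 10¹⁰) × 0.00046 = 2.3 × 10⁷ Pa = 23 MPa
Ordering: 453.6 MPa (case 2) > 426.8 MPa (case 3) > 23 MPa (case 4) > 20.44 MPa (case 1)
Final answer: 2, 3, 4, 1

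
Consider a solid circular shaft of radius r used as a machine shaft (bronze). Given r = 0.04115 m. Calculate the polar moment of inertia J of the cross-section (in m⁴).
Model: a solid circular shaft of radius r, so J = (π·r^4) / 2.
Substitute:
  J = (π × 0.04115^4) / 2
  J = 4.504 × 10⁻⁶ m⁴
Final answer: J = 4.504 × 10⁻⁶ m⁴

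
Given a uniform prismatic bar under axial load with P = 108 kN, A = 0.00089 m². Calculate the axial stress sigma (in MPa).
Model: a uniform prismatic bar under axial load, so sigma = P / A.
Convert to SI units:
  P = 108 kN = 108000 N
Substitute:
  sigma = 108000 / 0.00089
  sigma = 1.213 × 10⁸ Pa
Convert: sigma = 1.213 × 10⁸ Pa = 121.3 MPa
Final answer: sigma = 121.3 MPa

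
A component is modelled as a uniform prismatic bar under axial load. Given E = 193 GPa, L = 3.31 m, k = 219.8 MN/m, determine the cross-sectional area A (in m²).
Model: a uniform prismatic bar under axial load, so k = (A·E) / L.
Solve for A: A = (k·L) / E.
Convert to SI units:
  E = 193 GPa = 1.93 × 10¹¹ Pa
  k = 219.8 MN/m = 2.198 × 10⁸ N/m
Substitute:
  A = ((2.198 × 10⁸) × 3.31) / (1.93 × 10¹¹)
  A = 0.00377 m²
Final answer: A = 0.00377 m²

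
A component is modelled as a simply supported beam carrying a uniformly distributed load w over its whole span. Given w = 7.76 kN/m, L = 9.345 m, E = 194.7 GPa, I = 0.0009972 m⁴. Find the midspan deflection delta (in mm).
Model: a simply supported beam carrying a uniformly distributed load w over its whole span, so delta = (5·w·L^4) / (384·E·I).
Convert to SI units:
  w = 7.76 kN/m = 7760 N/m
  E = 194.7 GPa = 1.947 × 10¹¹ Pa
Substitute:
  delta = (5 × 7760 × 9.345^4) / (384 × (1.947 × 10¹¹) × 0.0009972)
  delta = 0.003969 m
Convert: delta = 0.003969 m = 3.969 mm
Final answer: delta = 3.969 mm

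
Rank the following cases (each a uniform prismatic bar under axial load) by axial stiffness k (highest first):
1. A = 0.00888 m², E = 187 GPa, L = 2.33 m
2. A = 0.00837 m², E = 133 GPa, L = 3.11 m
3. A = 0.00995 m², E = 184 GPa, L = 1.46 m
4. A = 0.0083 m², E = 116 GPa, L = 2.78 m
Model: a uniform prismatic bar under axial load, so k = (A·E) / L (SI units).
  Case 1: k = (0.00888 × (1.87 × 10¹¹)) / 2.33 = 7.127 × 10⁸ N/m = 712.7 MN/m
  Case 2: k = (0.00837 × (1.33 × 10¹¹)) / 3.11 = 3.579 × 10⁸ N/m = 357.9 MN/m
  Case 3: k = (0.00995 × (1.84 × 10¹¹)) / 1.46 = 1.254 × 10⁹ N/m = 1254 MN/m
  Case 4: k = (0.0083 × (1.16 × 10¹¹)) / 2.78 = 3.463 × 10⁸ N/m = 346.3 MN/m
Ordering: 1254 MN/m (case 3) > 712.7 MN/m (case 1) > 357.9 MN/m (case 2) > 346.3 MN/m (case 4)
Final answer: 3, 1, 2, 4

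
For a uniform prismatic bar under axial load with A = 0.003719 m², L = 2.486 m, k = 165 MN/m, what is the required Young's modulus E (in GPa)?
Model: a uniform prismatic bar under axial load, so k = (A·E) / L.
Solve for E: E = (k·L) / A.
Convert to SI units:
  k = 165 MN/m = 1.65 × 10⁸ N/m
Substitute:
  E = ((1.65 × 10⁸) × 2.486) / 0.003719
  E = 1.103 × 10¹¹ Pa
Convert: E = 1.103 × 10¹¹ Pa = 110.3 GPa
Final answer: E = 110.3 GPa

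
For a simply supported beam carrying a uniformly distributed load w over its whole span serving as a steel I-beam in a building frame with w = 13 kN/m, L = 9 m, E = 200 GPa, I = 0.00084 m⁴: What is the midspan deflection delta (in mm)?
Model: a simply supported beam carrying a uniformly distributed load w over its whole span, so delta = (5·w·L^4) / (384·E·I).
Convert to SI units:
  w = 13 kN/m = 13000 N/m
  E = 200 GPa = 2 × 10¹¹ Pa
Substitute:
  delta = (5 × 13000 × 9^4) / (384 × (2 × 10¹¹) × 0.00084)
  delta = 0.006611 m
Convert: delta = 0.006611 m = 6.611 mm
Final answer: delta = 6.611 mm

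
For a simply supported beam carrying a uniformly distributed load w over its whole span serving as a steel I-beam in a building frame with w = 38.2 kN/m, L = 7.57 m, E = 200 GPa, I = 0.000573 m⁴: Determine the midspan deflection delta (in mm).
Model: a simply supported beam carrying a uniformly distributed load w over its whole span, so delta = (5·w·L^4) / (384·E·I).
Convert to SI units:
  w = 38.2 kN/m = 38200 N/m
  E = 200 GPa = 2 × 10¹¹ Pa
Substitute:
  delta = (5 × 38200 × 7.57^4) / (384 × (2 × 10¹¹) × 0.000573)
  delta = 0.01425 m
Convert: delta = 0.01425 m = 14.25 mm
Final answer: delta = 14.25 mm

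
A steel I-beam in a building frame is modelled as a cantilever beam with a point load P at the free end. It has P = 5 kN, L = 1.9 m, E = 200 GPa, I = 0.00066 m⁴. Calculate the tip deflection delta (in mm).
Model: a cantilever beam with a point load P at the free end, so delta = (P·L^3) / (3·E·I).
Convert to SI units:
  P = 5 kN = 5000 N
  E = 200 GPa = 2 × 10¹¹ Pa
Substitute:
  delta = (5000 × 1.9^3) / (3 × (2 × 10¹¹) × 0.00066)
  delta = 8.66 × 10⁻⁵ m
Convert: delta = 8.66 × 10⁻⁵ m = 0.0866 mm
Final answer: delta = 0.0866 mm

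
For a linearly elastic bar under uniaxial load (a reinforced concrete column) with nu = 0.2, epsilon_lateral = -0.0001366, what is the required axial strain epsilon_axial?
Model: a linearly elastic bar under uniaxial load, so epsilon_lateral = -nu·epsilon_axial.
Solve for epsilon_axial: epsilon_axial = -epsilon_lateral / nu.
Substitute:
  epsilon_axial = -(-0.0001366) / 0.2
  epsilon_axial = 0.000683
Final answer: epsilon_axial = 0.000683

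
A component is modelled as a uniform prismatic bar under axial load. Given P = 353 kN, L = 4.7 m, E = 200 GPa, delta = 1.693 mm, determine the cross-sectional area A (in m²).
Model: a uniform prismatic bar under axial load, so delta = (P·L) / (A·E).
Solve for A: A = (P·L) / (delta·E).
Convert to SI units:
  P = 353 kN = 353000 N
  E = 200 GPa = 2 × 10¹¹ Pa
  delta = 1.693 mm = 0.001693 m
Substitute:
  A = (353000 × 4.7) / (0.001693 × (2 × 10¹¹))
  A = 0.0049 m²
Final answer: A = 0.0049 m²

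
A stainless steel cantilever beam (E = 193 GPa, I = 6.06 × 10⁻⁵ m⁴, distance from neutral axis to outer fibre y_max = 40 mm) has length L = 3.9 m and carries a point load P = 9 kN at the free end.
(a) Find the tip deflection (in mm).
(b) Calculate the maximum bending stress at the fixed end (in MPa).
(a) Tip deflection of a cantilever with an end point load: δ = P·L^3 / (3·E·I). Convert P = 9 kN = 9000 N, E = 193 GPa = 1.93 × 10¹¹ Pa.
  δ = (9000 × 3.9^3) / (3 × (1.93 × 10¹¹) × (6.06 × 10⁻⁵)) = 0.01522 m = 15.22 mm
(b) Maximum bending moment at the fixed end: M = P·L = 9000 × 3.9 = 35100 N·m. Convert y_max = 40 mm = 0.04 m.
  σ = M·y_max / I = (35100 × 0.04) / (6.06 × 10⁻⁵) = 2.317 × 10⁷ Pa = 23.17 MPa
Final answer: (a) δ = 15.22 mm, (b) σ = 23.17 MPa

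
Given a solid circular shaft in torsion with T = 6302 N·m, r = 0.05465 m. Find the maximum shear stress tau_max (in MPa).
Model: a solid circular shaft in torsion, so tau_max = (2·T) / (π·r^3).
Substitute:
  tau_max = (2 × 6302) / (π × 0.05465^3)
  tau_max = 2.458 × 10⁷ Pa
Convert: tau_max = 2.458 × 10⁷ Pa = 24.58 MPa
Final answer: tau_max = 24.58 MPa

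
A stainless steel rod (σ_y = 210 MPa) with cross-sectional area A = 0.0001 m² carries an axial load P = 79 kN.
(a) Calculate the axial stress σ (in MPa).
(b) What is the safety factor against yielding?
(a) Axial stress σ = P/A. Convert P = 79 kN = 79000 N.
  σ = 79000 / 0.0001 = 7.9 × 10⁸ Pa = 790 MPa
(b) Safety factor SF = σ_y/σ = 210 / 790 = 0.2658
Final answer: (a) σ = 790 MPa, (b) SF = 0.2658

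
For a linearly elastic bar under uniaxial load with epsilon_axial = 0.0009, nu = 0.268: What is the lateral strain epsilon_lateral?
Model: a linearly elastic bar under uniaxial load, so epsilon_lateral = -nu·epsilon_axial.
Substitute:
  epsilon_lateral = -(0.268 × 0.0009)
  epsilon_lateral = -0.0002412
Final answer: epsilon_lateral = -0.0002412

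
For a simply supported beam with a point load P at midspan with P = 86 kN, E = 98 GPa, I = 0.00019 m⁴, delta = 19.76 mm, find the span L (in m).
Model: a simply supported beam with a point load P at midspan, so delta = (P·L^3) / (48·E·I).
Solve for L: L = ((48·delta·E·I) / P)^(1/3).
Convert to SI units:
  P = 86 kN = 86000 N
  E = 98 GPa = 9.8 × 10¹⁰ Pa
  delta = 19.76 mm = 0.01976 m
Substitute:
  L = ((48 × 0.01976 × (9.8 × 10¹⁰) × 0.00019) / 86000)^(1/3)
  L = 5.9 m
Final answer: L = 5.9 m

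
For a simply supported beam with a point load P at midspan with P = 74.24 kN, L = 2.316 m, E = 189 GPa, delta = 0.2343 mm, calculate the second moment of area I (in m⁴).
Model: a simply supported beam with a point load P at midspan, so delta = (P·L^3) / (48·E·I).
Solve for I: I = (P·L^3) / (48·delta·E).
Convert to SI units:
  P = 74.24 kN = 74240 N
  E = 189 GPa = 1.89 × 10¹¹ Pa
  delta = 0.2343 mm = 0.0002343 m
Substitute:
  I = (74240 × 2.316^3) / (48 × 0.0002343 × (1.89 × 10¹¹))
  I = 0.0004339 m⁴
Final answer: I = 0.0004339 m⁴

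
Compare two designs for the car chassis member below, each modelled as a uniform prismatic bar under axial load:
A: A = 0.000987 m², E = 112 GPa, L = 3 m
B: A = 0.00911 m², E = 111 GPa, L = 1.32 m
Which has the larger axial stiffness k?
Model: a uniform prismatic bar under axial load, so k = (A·E) / L (SI units).
  A: k = (0.000987 × (1.12 × 10¹¹)) / 3 = 3.685 × 10⁷ N/m = 36.85 MN/m
  B: k = (0.00911 × (1.11 × 10¹¹)) / 1.32 = 7.661 × 10⁸ N/m = 766.1 MN/m
766.1 MN/m > 36.85 MN/m, so B is larger.
Final answer: B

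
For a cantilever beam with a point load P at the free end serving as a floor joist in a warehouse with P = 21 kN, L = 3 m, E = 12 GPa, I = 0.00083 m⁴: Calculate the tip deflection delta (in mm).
Model: a cantilever beam with a point load P at the free end, so delta = (P·L^3) / (3·E·I).
Convert to SI units:
  P = 21 kN = 21000 N
  E = 12 GPa = 1.2 × 10¹⁰ Pa
Substitute:
  delta = (21000 × 3^3) / (3 × (1.2 × 10¹⁰) × 0.00083)
  delta = 0.01898 m
Convert: delta = 0.01898 m = 18.98 mm
Final answer: delta = 18.98 mm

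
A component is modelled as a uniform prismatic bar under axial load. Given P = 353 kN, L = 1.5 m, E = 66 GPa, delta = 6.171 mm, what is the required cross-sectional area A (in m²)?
Model: a uniform prismatic bar under axial load, so delta = (P·L) / (A·E).
Solve for A: A = (P·L) / (delta·E).
Convert to SI units:
  P = 353 kN = 353000 N
  E = 66 GPa = 6.6 × 10¹⁰ Pa
  delta = 6.171 mm = 0.006171 m
Substitute:
  A = (353000 × 1.5) / (0.006171 × (6.6 × 10¹⁰))
  A = 0.0013 m²
Final answer: A = 0.0013 m²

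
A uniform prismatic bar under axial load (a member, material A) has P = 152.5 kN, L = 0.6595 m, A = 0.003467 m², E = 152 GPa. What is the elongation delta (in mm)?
Model: a uniform prismatic bar under axial load, so delta = (P·L) / (A·E).
Convert to SI units:
  P = 152.5 kN = 152500 N
  E = 152 GPa = 1.52 × 10¹¹ Pa
Substitute:
  delta = (152500 × 0.6595) / (0.003467 × (1.52 × 10¹¹))
  delta = 0.0001908 m
Convert: delta = 0.0001908 m = 0.1908 mm
Final answer: delta = 0.1908 mm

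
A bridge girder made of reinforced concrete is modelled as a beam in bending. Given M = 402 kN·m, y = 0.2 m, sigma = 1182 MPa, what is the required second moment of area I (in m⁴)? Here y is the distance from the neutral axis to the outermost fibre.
Model: a beam in bending, so sigma = (M·y) / I.
Solve for I: I = (M·y) / sigma.
Convert to SI units:
  M = 402 kN·m = 402000 N·m
  sigma = 1182 MPa = 1.182 × 10⁹ Pa
Substitute:
  I = (402000 × 0.2) / (1.182 × 10⁹)
  I = 6.802 × 10⁻⁵ m⁴
Final answer: I = 6.802 × 10⁻⁵ m⁴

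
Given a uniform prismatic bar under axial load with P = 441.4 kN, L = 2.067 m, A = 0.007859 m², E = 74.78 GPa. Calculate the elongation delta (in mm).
Model: a uniform prismatic bar under axial load, so delta = (P·L) / (A·E).
Convert to SI units:
  P = 441.4 kN = 441400 N
  E = 74.78 GPa = 7.478 × 10¹⁰ Pa
Substitute:
  delta = (441400 × 2.067) / (0.007859 × (7.478 × 10¹⁰))
  delta = 0.001552 m
Convert: delta = 0.001552 m = 1.552 mm
Final answer: delta = 1.552 mm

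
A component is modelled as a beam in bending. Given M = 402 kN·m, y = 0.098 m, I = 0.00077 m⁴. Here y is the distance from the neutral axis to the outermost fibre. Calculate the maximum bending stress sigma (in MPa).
Model: a beam in bending, so sigma = (M·y) / I.
Convert to SI units:
  M = 402 kN·m = 402000 N·m
Substitute:
  sigma = (402000 × 0.098) / 0.00077
  sigma = 5.116 × 10⁷ Pa
Convert: sigma = 5.116 × 10⁷ Pa = 51.16 MPa
Final answer: sigma = 51.16 MPa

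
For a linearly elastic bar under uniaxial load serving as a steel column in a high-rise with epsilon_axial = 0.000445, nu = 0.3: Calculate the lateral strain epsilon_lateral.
Model: a linearly elastic bar under uniaxial load, so epsilon_lateral = -nu·epsilon_axial.
Substitute:
  epsilon_lateral = -(0.3 × 0.000445)
  epsilon_lateral = -0.0001335
Final answer: epsilon_lateral = -0.0001335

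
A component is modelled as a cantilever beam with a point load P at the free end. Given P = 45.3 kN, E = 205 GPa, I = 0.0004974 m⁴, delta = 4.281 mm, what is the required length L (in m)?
Model: a cantilever beam with a point load P at the free end, so delta = (P·L^3) / (3·E·I).
Solve for L: L = ((3·delta·E·I) / P)^(1/3).
Convert to SI units:
  P = 45.3 kN = 45300 N
  E = 205 GPa = 2.05 × 10¹¹ Pa
  delta = 4.281 mm = 0.004281 m
Substitute:
  L = ((3 × 0.004281 × (2.05 × 10¹¹) × 0.0004974) / 45300)^(1/3)
  L = 3.069 m
Final answer: L = 3.069 m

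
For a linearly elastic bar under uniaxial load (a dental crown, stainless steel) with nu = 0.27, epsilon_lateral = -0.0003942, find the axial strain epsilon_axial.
Model: a linearly elastic bar under uniaxial load, so epsilon_lateral = -nu·epsilon_axial.
Solve for epsilon_axial: epsilon_axial = -epsilon_lateral / nu.
Substitute:
  epsilon_axial = -(-0.0003942) / 0.27
  epsilon_axial = 0.00146
Final answer: epsilon_axial = 0.00146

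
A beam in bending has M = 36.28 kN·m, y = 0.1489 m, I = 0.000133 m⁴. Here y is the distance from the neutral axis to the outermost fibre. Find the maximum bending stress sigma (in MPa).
Model: a beam in bending, so sigma = (M·y) / I.
Convert to SI units:
  M = 36.28 kN·m = 36280 N·m
Substitute:
  sigma = (36280 × 0.1489) / 0.000133
  sigma = 4.062 × 10⁷ Pa
Convert: sigma = 4.062 × 10⁷ Pa = 40.62 MPa
Final answer: sigma = 40.62 MPa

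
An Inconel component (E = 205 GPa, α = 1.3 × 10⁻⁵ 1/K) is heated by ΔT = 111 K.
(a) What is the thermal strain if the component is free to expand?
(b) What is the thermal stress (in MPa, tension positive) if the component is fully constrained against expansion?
(a) Free thermal strain ε_th = α·ΔT = (1.3 × 10⁻⁵) × 111 = 0.001443
(b) Fully constrained, the expansion is suppressed, so σ = -E·α·ΔT. Convert E = 205 GPa = 2.05 × 10¹¹ Pa.
  σ = -(2.05 × 10¹¹) × (1.3 × 10⁻⁵) × 111 = -2.958 × 10⁸ Pa = -295.8 MPa (compressive)
Final answer: (a) ε_th = 0.001443, (b) σ = -295.8 MPa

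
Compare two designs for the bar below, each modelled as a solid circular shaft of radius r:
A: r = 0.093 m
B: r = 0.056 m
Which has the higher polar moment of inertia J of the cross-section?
Model: a solid circular shaft of radius r, so J = (π·r^4) / 2 (SI units).
  A: J = (π × 0.093^4) / 2 = 0.0001175 m⁴
  B: J = (π × 0.056^4) / 2 = 1.545 × 10⁻⁵ m⁴
0.0001175 m⁴ > 1.545 × 10⁻⁵ m⁴, so A is larger.
Final answer: A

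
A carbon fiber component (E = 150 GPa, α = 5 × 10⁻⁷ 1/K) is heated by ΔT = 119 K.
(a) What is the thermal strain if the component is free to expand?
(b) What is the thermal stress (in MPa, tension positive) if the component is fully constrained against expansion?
(a) Free thermal strain ε_th = α·ΔT = (5 × 10⁻⁷) × 119 = 5.95 × 10⁻⁵
(b) Fully constrained, the expansion is suppressed, so σ = -E·α·ΔT. Convert E = 150 GPa = 1.5 × 10¹¹ Pa.
  σ = -(1.5 × 10¹¹) × (5 × 10⁻⁷) × 119 = -8.925 × 10⁶ Pa = -8.925 MPa (compressive)
Final answer: (a) ε_th = 5.95 × 10⁻⁵, (b) σ = -8.925 MPa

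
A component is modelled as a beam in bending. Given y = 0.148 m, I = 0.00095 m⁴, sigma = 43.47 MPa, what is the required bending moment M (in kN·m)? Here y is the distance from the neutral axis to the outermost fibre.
Model: a beam in bending, so sigma = (M·y) / I.
Solve for M: M = (sigma·I) / y.
Convert to SI units:
  sigma = 43.47 MPa = 4.347 × 10⁷ Pa
Substitute:
  M = ((4.347 × 10⁷) × 0.00095) / 0.148
  M = 279000 N·m
Convert: M = 279000 N·m = 279 kN·m
Final answer: M = 279 kN·m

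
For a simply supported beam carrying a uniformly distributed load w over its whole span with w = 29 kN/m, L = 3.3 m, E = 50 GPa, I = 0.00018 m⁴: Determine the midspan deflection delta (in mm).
Model: a simply supported beam carrying a uniformly distributed load w over its whole span, so delta = (5·w·L^4) / (384·E·I).
Convert to SI units:
  w = 29 kN/m = 29000 N/m
  E = 50 GPa = 5 × 10¹⁰ Pa
Substitute:
  delta = (5 × 29000 × 3.3^4) / (384 × (5 × 10¹⁰) × 0.00018)
  delta = 0.004976 m
Convert: delta = 0.004976 m = 4.976 mm
Final answer: delta = 4.976 mm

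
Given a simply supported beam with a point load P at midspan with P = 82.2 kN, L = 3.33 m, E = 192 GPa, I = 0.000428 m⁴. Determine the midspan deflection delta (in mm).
Model: a simply supported beam with a point load P at midspan, so delta = (P·L^3) / (48·E·I).
Convert to SI units:
  P = 82.2 kN = 82200 N
  E = 192 GPa = 1.92 × 10¹¹ Pa
Substitute:
  delta = (82200 × 3.33^3) / (48 × (1.92 × 10¹¹) × 0.000428)
  delta = 0.0007695 m
Convert: delta = 0.0007695 m = 0.7695 mm
Final answer: delta = 0.7695 mm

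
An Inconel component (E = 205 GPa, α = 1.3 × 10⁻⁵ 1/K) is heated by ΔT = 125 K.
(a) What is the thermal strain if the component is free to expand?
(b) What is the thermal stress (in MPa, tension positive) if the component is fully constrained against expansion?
(a) Free thermal strain ε_th = α·ΔT = (1.3 × 10⁻⁵) × 125 = 0.001625
(b) Fully constrained, the expansion is suppressed, so σ = -E·α·ΔT. Convert E = 205 GPa = 2.05 × 10¹¹ Pa.
  σ = -(2.05 × 10¹¹) × (1.3 × 10⁻⁵) × 125 = -3.331 × 10⁸ Pa = -333.1 MPa (compressive)
Final answer: (a) ε_th = 0.001625, (b) σ = -333.1 MPa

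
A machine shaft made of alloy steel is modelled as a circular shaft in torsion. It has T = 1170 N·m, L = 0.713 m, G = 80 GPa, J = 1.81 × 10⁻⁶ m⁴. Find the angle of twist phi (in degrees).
Model: a circular shaft in torsion, so phi = (T·L) / (G·J).
Convert to SI units:
  G = 80 GPa = 8 × 10¹⁰ Pa
Substitute:
  phi = (1170 × 0.713) / ((8 × 10¹⁰) × (1.81 × 10⁻⁶))
  phi = 0.005761 rad
Convert to degrees: phi = 0.005761 × 180/π = 0.3301°
Final answer: phi = 0.3301°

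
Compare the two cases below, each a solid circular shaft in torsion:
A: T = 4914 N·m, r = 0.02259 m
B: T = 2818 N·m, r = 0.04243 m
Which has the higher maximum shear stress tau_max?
Model: a solid circular shaft in torsion, so tau_max = (2·T) / (π·r^3) (SI units).
  A: tau_max = (2 × 4914) / (π × 0.02259^3) = 2.714 × 10⁸ Pa = 271.4 MPa
  B: tau_max = (2 × 2818) / (π × 0.04243^3) = 2.349 × 10⁷ Pa = 23.49 MPa
271.4 MPa > 23.49 MPa, so A is larger.
Final answer: A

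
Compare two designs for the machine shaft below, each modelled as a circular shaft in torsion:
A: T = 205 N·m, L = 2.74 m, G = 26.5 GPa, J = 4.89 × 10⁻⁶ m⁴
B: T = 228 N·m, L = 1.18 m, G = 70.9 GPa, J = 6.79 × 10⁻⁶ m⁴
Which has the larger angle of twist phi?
Model: a circular shaft in torsion, so phi = (T·L) / (G·J) (SI units).
  A: phi = (205 × 2.74) / ((2.65 × 10¹⁰) × (4.89 × 10⁻⁶)) = 0.004335 rad = 0.2484°
  B: phi = (228 × 1.18) / ((7.09 × 10¹⁰) × (6.79 × 10⁻⁶)) = 0.0005589 rad = 0.03202°
0.2484° > 0.03202°, so A is larger.
Final answer: A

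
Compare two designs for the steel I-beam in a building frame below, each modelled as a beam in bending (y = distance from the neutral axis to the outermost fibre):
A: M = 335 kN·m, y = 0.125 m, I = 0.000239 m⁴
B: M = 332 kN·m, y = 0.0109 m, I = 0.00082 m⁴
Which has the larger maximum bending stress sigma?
Model: a beam in bending (y = distance from the neutral axis to the outermost fibre), so sigma = (M·y) / I (SI units).
  A: sigma = (335000 × 0.125) / 0.000239 = 1.752 × 10⁸ Pa = 175.2 MPa
  B: sigma = (332000 × 0.0109) / 0.00082 = 4.413 × 10⁶ Pa = 4.413 MPa
175.2 MPa > 4.413 MPa, so A is larger.
Final answer: A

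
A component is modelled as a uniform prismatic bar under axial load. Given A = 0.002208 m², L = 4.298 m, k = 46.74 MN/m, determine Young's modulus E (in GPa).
Model: a uniform prismatic bar under axial load, so k = (A·E) / L.
Solve for E: E = (k·L) / A.
Convert to SI units:
  k = 46.74 MN/m = 4.674 × 10⁷ N/m
Substitute:
  E = ((4.674 × 10⁷) × 4.298) / 0.002208
  E = 9.098 × 10¹⁰ Pa
Convert: E = 9.098 × 10¹⁰ Pa = 90.98 GPa
Final answer: E = 90.98 GPa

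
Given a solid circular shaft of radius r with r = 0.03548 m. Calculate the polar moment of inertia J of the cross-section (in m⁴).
Model: a solid circular shaft of radius r, so J = (π·r^4) / 2.
Substitute:
  J = (π × 0.03548^4) / 2
  J = 2.489 × 10⁻⁶ m⁴
Final answer: J = 2.489 × 10⁻⁶ m⁴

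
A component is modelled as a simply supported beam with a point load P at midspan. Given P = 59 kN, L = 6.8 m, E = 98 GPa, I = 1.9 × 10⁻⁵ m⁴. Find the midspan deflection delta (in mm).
Model: a simply supported beam with a point load P at midspan, so delta = (P·L^3) / (48·E·I).
Convert to SI units:
  P = 59 kN = 59000 N
  E = 98 GPa = 9.8 × 10¹⁰ Pa
Substitute:
  delta = (59000 × 6.8^3) / (48 × (9.8 × 10¹⁰) × (1.9 × 10⁻⁵))
  delta = 0.2076 m
Convert: delta = 0.2076 m = 207.6 mm
Final answer: delta = 207.6 mm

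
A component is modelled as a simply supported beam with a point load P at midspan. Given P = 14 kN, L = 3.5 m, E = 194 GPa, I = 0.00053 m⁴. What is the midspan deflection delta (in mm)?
Model: a simply supported beam with a point load P at midspan, so delta = (P·L^3) / (48·E·I).
Convert to SI units:
  P = 14 kN = 14000 N
  E = 194 GPa = 1.94 × 10¹¹ Pa
Substitute:
  delta = (14000 × 3.5^3) / (48 × (1.94 × 10¹¹) × 0.00053)
  delta = 0.0001216 m
Convert: delta = 0.0001216 m = 0.1216 mm
Final answer: delta = 0.1216 mm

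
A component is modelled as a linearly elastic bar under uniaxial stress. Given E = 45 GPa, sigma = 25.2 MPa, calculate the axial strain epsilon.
Model: a linearly elastic bar under uniaxial stress, so sigma = E·epsilon.
Solve for epsilon: epsilon = sigma / E.
Convert to SI units:
  E = 45 GPa = 4.5 × 10¹⁰ Pa
  sigma = 25.2 MPa = 2.52 × 10⁷ Pa
Substitute:
  epsilon = (2.52 × 10⁷) / (4.5 × 10¹⁰)
  epsilon = 0.00056
Final answer: epsilon = 0.00056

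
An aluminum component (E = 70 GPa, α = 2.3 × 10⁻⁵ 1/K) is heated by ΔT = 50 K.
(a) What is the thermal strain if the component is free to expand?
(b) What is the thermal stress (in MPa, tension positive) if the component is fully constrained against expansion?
(a) Free thermal strain ε_th = α·ΔT = (2.3 × 10⁻⁵) × 50 = 0.00115
(b) Fully constrained, the expansion is suppressed, so σ = -E·α·ΔT. Convert E = 70 GPa = 7 × 10¹⁰ Pa.
  σ = -(7 × 10¹⁰) × (2.3 × 10⁻⁵) × 50 = -8.05 × 10⁷ Pa = -80.5 MPa (compressive)
Final answer: (a) ε_th = 0.00115, (b) σ = -80.5 MPa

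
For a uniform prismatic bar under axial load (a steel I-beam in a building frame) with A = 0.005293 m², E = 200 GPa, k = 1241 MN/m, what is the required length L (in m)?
Model: a uniform prismatic bar under axial load, so k = (A·E) / L.
Solve for L: L = (A·E) / k.
Convert to SI units:
  E = 200 GPa = 2 × 10¹¹ Pa
  k = 1241 MN/m = 1.241 × 10⁹ N/m
Substitute:
  L = (0.005293 × (2 × 10¹¹)) / (1.241 × 10⁹)
  L = 0.853 m
Final answer: L = 0.853 m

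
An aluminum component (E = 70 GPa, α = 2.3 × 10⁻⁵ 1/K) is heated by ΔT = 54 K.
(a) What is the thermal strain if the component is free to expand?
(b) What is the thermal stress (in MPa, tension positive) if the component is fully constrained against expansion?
(a) Free thermal strain ε_th = α·ΔT = (2.3 × 10⁻⁵) × 54 = 0.001242
(b) Fully constrained, the expansion is suppressed, so σ = -E·α·ΔT. Convert E = 70 GPa = 7 × 10¹⁰ Pa.
  σ = -(7 × 10¹⁰) × (2.3 × 10⁻⁵) × 54 = -8.694 × 10⁷ Pa = -86.94 MPa (compressive)
Final answer: (a) ε_th = 0.001242, (b) σ = -86.94 MPa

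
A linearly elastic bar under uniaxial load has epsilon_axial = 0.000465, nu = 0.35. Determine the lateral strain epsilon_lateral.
Model: a linearly elastic bar under uniaxial load, so epsilon_lateral = -nu·epsilon_axial.
Substitute:
  epsilon_lateral = -(0.35 × 0.000465)
  epsilon_lateral = -0.0001627
Final answer: epsilon_lateral = -0.0001627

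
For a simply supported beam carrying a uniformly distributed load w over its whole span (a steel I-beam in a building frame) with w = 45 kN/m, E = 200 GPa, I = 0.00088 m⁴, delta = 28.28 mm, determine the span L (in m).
Model: a simply supported beam carrying a uniformly distributed load w over its whole span, so delta = (5·w·L^4) / (384·E·I).
Solve for L: L = ((384·delta·E·I) / (5·w))^(1/4).
Convert to SI units:
  w = 45 kN/m = 45000 N/m
  E = 200 GPa = 2 × 10¹¹ Pa
  delta = 28.28 mm = 0.02828 m
Substitute:
  L = ((384 × 0.02828 × (2 × 10¹¹) × 0.00088) / (5 × 45000))^(1/4)
  L = 9.6 m
Final answer: L = 9.6 m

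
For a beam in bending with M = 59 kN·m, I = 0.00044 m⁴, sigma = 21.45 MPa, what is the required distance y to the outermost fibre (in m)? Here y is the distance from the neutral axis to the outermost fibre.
Model: a beam in bending, so sigma = (M·y) / I.
Solve for y: y = (sigma·I) / M.
Convert to SI units:
  M = 59 kN·m = 59000 N·m
  sigma = 21.45 MPa = 2.145 × 10⁷ Pa
Substitute:
  y = ((2.145 × 10⁷) × 0.00044) / 59000
  y = 0.16 m
Final answer: y = 0.16 m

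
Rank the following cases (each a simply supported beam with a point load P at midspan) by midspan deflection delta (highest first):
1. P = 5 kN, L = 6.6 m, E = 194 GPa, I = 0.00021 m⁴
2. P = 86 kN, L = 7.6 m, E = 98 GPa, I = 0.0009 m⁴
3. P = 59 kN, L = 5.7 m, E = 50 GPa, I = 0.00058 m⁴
Model: a simply supported beam with a point load P at midspan, so delta = (P·L^3) / (48·E·I) (SI units).
  Case 1: delta = (5000 × 6.6^3) / (48 × (1.94 × 10¹¹) × 0.00021) = 0.0007351 m = 0.7351 mm
  Case 2: delta = (86000 × 7.6^3) / (48 × (9.8 × 10¹⁰) × 0.0009) = 0.008917 m = 8.917 mm
  Case 3: delta = (59000 × 5.7^3) / (48 × (5 × 10¹⁰) × 0.00058) = 0.007849 m = 7.849 mm
Ordering: 8.917 mm (case 2) > 7.849 mm (case 3) > 0.7351 mm (case 1)
Final answer: 2, 3, 1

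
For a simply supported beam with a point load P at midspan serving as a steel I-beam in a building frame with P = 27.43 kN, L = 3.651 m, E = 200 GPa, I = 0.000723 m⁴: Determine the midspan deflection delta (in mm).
Model: a simply supported beam with a point load P at midspan, so delta = (P·L^3) / (48·E·I).
Convert to SI units:
  P = 27.43 kN = 27430 N
  E = 200 GPa = 2 × 10¹¹ Pa
Substitute:
  delta = (27430 × 3.651^3) / (48 × (2 × 10¹¹) × 0.000723)
  delta = 0.0001923 m
Convert: delta = 0.0001923 m = 0.1923 mm
Final answer: delta = 0.1923 mm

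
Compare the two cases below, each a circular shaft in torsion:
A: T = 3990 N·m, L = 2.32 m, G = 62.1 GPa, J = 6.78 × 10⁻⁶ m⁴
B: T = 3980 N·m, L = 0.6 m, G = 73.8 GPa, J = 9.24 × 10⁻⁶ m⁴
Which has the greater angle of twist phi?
Model: a circular shaft in torsion, so phi = (T·L) / (G·J) (SI units).
  A: phi = (3990 × 2.32) / ((6.21 × 10¹⁰) × (6.78 × 10⁻⁶)) = 0.02199 rad = 1.26°
  B: phi = (3980 × 0.6) / ((7.38 × 10¹⁰) × (9.24 × 10⁻⁶)) = 0.003502 rad = 0.2006°
1.26° > 0.2006°, so A is larger.
Final answer: A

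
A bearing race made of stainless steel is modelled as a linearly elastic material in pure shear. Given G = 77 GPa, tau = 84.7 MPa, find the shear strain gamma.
Model: a linearly elastic material in pure shear, so tau = G·gamma.
Solve for gamma: gamma = tau / G.
Convert to SI units:
  G = 77 GPa = 7.7 × 10¹⁰ Pa
  tau = 84.7 MPa = 8.47 × 10⁷ Pa
Substitute:
  gamma = (8.47 × 10⁷) / (7.7 × 10¹⁰)
  gamma = 0.0011
Final answer: gamma = 0.0011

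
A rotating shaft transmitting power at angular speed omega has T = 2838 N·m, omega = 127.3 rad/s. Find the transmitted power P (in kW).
Model: a rotating shaft transmitting power at angular speed omega, so P = T·omega.
Substitute:
  P = 2838 × 127.3
  P = 361300 W
Convert: P = 361300 W = 361.3 kW
Final answer: P = 361.3 kW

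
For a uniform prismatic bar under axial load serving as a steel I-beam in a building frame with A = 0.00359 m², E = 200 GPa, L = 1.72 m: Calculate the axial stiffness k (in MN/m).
Model: a uniform prismatic bar under axial load, so k = (A·E) / L.
Convert to SI units:
  E = 200 GPa = 2 × 10¹¹ Pa
Substitute:
  k = (0.00359 × (2 × 10¹¹)) / 1.72
  k = 4.174 × 10⁸ N/m
Convert: k = 4.174 × 10⁸ N/m = 417.4 MN/m
Final answer: k = 417.4 MN/m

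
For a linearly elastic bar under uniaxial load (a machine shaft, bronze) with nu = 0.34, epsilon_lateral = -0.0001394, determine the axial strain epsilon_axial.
Model: a linearly elastic bar under uniaxial load, so epsilon_lateral = -nu·epsilon_axial.
Solve for epsilon_axial: epsilon_axial = -epsilon_lateral / nu.
Substitute:
  epsilon_axial = -(-0.0001394) / 0.34
  epsilon_axial = 0.00041
Final answer: epsilon_axial = 0.00041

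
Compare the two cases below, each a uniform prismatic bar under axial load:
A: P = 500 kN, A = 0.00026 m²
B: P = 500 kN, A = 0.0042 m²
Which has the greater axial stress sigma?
Model: a uniform prismatic bar under axial load, so sigma = P / A (SI units).
  A: sigma = 500000 / 0.00026 = 1.923 × 10⁹ Pa = 1923 MPa
  B: sigma = 500000 / 0.0042 = 1.19 × 10⁸ Pa = 119 MPa
1923 MPa > 119 MPa, so A is larger.
Final answer: A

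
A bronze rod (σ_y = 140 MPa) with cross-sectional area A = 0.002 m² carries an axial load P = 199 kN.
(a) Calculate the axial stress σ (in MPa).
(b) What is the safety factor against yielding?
(a) Axial stress σ = P/A. Convert P = 199 kN = 199000 N.
  σ = 199000 / 0.002 = 9.95 × 10⁷ Pa = 99.5 MPa
(b) Safety factor SF = σ_y/σ = 140 / 99.5 = 1.407
Final answer: (a) σ = 99.5 MPa, (b) SF = 1.407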